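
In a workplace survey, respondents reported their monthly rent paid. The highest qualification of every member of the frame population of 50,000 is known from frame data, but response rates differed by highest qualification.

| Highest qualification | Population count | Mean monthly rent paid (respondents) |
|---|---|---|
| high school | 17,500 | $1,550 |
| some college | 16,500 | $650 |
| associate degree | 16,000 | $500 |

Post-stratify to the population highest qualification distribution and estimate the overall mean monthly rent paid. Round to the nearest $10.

$920

Each cell contributes population-share × respondent value:
  high school: (17,500/50,000) × 1550 = 542.5
  some college: (16,500/50,000) × 650 = 214.5
  associate degree: (16,000/50,000) × 500 = 160
Post-stratified estimate = 917 → $920.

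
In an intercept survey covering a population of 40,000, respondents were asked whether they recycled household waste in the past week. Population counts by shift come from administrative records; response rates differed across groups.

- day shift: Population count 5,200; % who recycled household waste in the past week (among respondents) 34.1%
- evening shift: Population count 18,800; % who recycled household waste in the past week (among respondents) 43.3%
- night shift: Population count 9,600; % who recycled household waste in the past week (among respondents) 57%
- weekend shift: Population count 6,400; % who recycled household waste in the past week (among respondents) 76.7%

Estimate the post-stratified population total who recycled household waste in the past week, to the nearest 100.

20,300

Each cell contributes its population count × the respondent rate:
  day shift: 5,200 × 34.1% = 1773.2
  evening shift: 18,800 × 43.3% = 8140.4
  night shift: 9,600 × 57% = 5472
  weekend shift: 6,400 × 76.7% = 4908.8
Estimated total = 20294.4 → 20,300.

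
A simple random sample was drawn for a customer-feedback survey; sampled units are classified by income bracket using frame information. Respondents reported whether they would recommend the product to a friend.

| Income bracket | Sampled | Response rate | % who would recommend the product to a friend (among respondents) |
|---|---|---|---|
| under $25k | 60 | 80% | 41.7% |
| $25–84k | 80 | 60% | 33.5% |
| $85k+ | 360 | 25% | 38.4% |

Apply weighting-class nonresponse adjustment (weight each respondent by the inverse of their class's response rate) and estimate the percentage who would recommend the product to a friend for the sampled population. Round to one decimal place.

38.0%

Inverse-response-rate weighting restores each class to its sampled count, so class totals weight by n_sampled:
  under $25k: 60 × 41.7 = 2502
  $25–84k: 80 × 33.5 = 2680
  $85k+: 360 × 38.4 = 13,824
Adjusted estimate = 19,006 / 500 = 38.012 → 38.0%.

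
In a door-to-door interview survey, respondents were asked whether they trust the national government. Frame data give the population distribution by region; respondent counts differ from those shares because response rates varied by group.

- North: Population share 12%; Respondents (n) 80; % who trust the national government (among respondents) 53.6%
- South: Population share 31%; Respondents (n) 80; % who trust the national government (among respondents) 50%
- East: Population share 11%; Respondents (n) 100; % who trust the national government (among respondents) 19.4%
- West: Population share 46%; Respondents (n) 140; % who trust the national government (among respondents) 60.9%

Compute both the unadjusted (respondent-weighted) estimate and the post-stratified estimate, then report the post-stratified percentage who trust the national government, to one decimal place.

Unadjusted (pooled respondent) estimate weights by respondent counts:
  (80/400)×53.6 + (80/400)×50 + (100/400)×19.4 + (140/400)×60.9 = 46.885%
Reweighting by population region shares:
  0.12×53.6 + 0.31×50 + 0.11×19.4 + 0.46×60.9 = 52.08%

52.1%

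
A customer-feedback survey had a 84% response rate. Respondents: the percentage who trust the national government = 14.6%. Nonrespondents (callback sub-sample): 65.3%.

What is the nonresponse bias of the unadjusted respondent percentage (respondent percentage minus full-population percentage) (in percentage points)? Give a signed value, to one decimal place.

Nonresponse fraction = 1 − 0.84 = 0.16.
Bias = (nonresponse fraction) × (respondent percentage − nonrespondent percentage)
     = 0.16 × (14.6 − 65.3) = 0.16 × -50.7 = -8.112.

-8.1 percentage points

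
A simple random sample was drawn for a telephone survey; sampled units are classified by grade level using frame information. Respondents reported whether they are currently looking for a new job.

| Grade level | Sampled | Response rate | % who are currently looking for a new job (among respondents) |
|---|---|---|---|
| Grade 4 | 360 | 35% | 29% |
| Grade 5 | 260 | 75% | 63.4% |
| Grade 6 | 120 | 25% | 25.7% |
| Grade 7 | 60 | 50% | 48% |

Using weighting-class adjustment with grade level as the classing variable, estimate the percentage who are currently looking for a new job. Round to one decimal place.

41.1%

With weight = n_sampled/n_responded per class, the weighted class total is n_sampled:
  Grade 4: 360 × 29 = 10,440
  Grade 5: 260 × 63.4 = 16,484
  Grade 6: 120 × 25.7 = 3084
  Grade 7: 60 × 48 = 2880
Adjusted estimate = 32,888 / 800 = 41.11 → 41.1%.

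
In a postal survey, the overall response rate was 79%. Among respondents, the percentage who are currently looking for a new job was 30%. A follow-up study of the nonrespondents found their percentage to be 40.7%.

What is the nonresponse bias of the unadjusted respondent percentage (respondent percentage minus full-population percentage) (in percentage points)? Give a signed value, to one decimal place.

-2.2 percentage points

Nonresponse fraction = 1 − 0.79 = 0.21.
Bias = (nonresponse fraction) × (respondent percentage − nonrespondent percentage)
     = 0.21 × (30 − 40.7) = 0.21 × -10.7 = -2.247.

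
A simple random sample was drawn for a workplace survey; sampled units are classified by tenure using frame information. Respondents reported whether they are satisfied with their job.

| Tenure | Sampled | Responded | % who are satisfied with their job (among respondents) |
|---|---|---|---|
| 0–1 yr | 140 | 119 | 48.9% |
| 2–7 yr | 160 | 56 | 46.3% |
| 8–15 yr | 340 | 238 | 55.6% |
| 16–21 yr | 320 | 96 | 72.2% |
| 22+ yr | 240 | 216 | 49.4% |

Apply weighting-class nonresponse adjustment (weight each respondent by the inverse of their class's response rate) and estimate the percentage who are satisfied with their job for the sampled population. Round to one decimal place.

56.8%

Class response rates: 0–1 yr 119/140 = 85%, 2–7 yr 56/160 = 35%, 8–15 yr 238/340 = 70%, 16–21 yr 96/320 = 30%, 22+ yr 216/240 = 90%.
Each respondent's weight = sampled/responded in their class; summing within a class gives n_sampled, so:
  0–1 yr: 140 × 48.9 = 6846
  2–7 yr: 160 × 46.3 = 7408
  8–15 yr: 340 × 55.6 = 18,904
  16–21 yr: 320 × 72.2 = 23,104
  22+ yr: 240 × 49.4 = 11,856
Adjusted estimate = 68,118 / 1,200 = 56.765 → 56.8%.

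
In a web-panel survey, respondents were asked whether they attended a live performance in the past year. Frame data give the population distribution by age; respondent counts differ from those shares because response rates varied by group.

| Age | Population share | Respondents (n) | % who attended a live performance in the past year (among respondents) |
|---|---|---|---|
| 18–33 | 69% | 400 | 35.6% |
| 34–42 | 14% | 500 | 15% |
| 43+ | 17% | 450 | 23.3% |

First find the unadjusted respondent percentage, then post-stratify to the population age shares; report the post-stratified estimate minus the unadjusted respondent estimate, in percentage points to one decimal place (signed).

+6.8 percentage points

Unadjusted (pooled respondent) estimate weights by respondent counts:
  (400/1350)×35.6 + (500/1350)×15 + (450/1350)×23.3 = 23.8704%
Post-stratified estimate weights by population shares:
  0.69×35.6 + 0.14×15 + 0.17×23.3 = 30.625%
Difference = 30.625 − 23.8704 = 6.7546 pp.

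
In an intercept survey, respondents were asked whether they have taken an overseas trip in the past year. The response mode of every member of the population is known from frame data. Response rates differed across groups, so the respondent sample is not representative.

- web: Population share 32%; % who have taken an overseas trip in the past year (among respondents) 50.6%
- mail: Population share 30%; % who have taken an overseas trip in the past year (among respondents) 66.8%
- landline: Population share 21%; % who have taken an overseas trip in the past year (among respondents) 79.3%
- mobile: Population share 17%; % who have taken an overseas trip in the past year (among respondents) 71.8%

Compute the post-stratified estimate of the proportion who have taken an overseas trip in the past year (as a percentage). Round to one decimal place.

Post-stratification weights by population share, not respondent share:
  web: 0.32 × 50.6 = 16.192
  mail: 0.3 × 66.8 = 20.04
  landline: 0.21 × 79.3 = 16.653
  mobile: 0.17 × 71.8 = 12.206
Post-stratified estimate = 65.091 → 65.1%.

65.1%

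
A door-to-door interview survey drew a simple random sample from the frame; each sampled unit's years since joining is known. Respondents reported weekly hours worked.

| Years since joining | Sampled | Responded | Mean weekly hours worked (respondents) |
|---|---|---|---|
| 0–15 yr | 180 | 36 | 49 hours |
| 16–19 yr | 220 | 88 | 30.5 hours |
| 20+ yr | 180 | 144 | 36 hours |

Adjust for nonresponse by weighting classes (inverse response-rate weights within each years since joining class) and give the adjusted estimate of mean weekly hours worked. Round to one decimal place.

Class response rates: 0–15 yr 36/180 = 20%, 16–19 yr 88/220 = 40%, 20+ yr 144/180 = 80%.
Weighting each respondent by the inverse class response rate inflates each class back to its sampled size, so the class weight is n_sampled:
  0–15 yr: 180 × 49 = 8820
  16–19 yr: 220 × 30.5 = 6710
  20+ yr: 180 × 36 = 6480
Adjusted estimate = 22,010 / 580 = 37.9483 → 37.9.

37.9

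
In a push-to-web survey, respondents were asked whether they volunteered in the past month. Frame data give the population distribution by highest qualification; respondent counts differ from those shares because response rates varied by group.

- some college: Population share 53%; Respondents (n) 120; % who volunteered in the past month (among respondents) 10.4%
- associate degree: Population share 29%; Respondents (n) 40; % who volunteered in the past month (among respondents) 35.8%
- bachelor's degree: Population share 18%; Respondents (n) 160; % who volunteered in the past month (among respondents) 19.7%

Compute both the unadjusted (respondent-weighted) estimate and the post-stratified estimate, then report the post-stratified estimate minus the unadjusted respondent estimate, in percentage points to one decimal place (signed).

+1.2 percentage points

Without adjustment, the pooled respondent share is:
  (120/320)×10.4 + (40/320)×35.8 + (160/320)×19.7 = 18.225%
Post-stratifying to population shares instead:
  0.53×10.4 + 0.29×35.8 + 0.18×19.7 = 19.44%
Difference = 19.44 − 18.225 = 1.215 pp.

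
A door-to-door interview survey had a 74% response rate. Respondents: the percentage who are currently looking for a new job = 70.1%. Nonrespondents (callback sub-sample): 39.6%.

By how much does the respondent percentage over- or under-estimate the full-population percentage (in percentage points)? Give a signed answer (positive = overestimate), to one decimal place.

Nonresponse fraction = 1 − 0.74 = 0.26.
Bias = (nonresponse fraction) × (respondent percentage − nonrespondent percentage)
     = 0.26 × (70.1 − 39.6) = 0.26 × 30.5 = 7.93.

+7.9 percentage points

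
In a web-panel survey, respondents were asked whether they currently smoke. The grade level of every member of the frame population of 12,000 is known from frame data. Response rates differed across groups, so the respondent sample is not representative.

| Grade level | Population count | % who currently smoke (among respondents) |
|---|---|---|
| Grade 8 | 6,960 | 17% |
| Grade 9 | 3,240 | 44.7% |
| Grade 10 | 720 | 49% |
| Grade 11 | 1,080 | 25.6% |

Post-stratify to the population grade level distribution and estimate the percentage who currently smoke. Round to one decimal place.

27.2%

Post-stratification weights by population share, not respondent share:
  Grade 8: (6,960/12,000) × 17 = 9.86
  Grade 9: (3,240/12,000) × 44.7 = 12.069
  Grade 10: (720/12,000) × 49 = 2.94
  Grade 11: (1,080/12,000) × 25.6 = 2.304
Post-stratified estimate = 27.173 → 27.2%.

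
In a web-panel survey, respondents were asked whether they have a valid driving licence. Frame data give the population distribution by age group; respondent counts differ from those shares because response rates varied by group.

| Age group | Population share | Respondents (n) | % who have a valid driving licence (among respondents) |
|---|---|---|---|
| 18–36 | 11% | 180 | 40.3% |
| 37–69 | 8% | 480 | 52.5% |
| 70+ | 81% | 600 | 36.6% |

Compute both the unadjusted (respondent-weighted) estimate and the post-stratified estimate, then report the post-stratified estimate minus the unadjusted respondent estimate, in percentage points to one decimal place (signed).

Without adjustment, the pooled respondent share is:
  (180/1260)×40.3 + (480/1260)×52.5 + (600/1260)×36.6 = 43.1857%
Post-stratified estimate weights by population shares:
  0.11×40.3 + 0.08×52.5 + 0.81×36.6 = 38.279%
Difference = 38.279 − 43.1857 = -4.9067 pp.

-4.9 percentage points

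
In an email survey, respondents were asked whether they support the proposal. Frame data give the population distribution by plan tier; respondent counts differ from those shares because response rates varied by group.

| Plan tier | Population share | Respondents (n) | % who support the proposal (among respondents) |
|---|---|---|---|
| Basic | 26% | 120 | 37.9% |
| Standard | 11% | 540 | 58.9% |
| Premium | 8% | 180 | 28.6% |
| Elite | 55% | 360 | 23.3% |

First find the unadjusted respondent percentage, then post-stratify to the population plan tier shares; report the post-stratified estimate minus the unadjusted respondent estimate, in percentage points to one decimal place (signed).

Naive respondent-only estimate (weights = respondent counts):
  (120/1200)×37.9 + (540/1200)×58.9 + (180/1200)×28.6 + (360/1200)×23.3 = 41.575%
Post-stratified estimate weights by population shares:
  0.26×37.9 + 0.11×58.9 + 0.08×28.6 + 0.55×23.3 = 31.436%
Difference = 31.436 − 41.575 = -10.139 pp.

-10.1 percentage points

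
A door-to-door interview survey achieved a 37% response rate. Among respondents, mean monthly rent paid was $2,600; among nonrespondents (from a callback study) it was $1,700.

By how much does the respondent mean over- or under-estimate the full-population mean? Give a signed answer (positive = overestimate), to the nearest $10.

+$570

Nonresponse fraction = 1 − 0.37 = 0.63.
Bias = (nonresponse fraction) × (respondent mean − nonrespondent mean)
     = 0.63 × (2600 − 1700) = 0.63 × 900 = 567.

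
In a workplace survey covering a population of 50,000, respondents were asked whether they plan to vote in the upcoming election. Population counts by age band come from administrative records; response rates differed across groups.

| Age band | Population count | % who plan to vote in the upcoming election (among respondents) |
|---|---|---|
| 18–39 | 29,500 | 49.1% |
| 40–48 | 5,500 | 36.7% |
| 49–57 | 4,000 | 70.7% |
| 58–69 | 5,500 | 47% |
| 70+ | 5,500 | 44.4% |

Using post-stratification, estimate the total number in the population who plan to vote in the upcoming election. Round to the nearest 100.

Apply each group's respondent rate to its population count:
  18–39: 29,500 × 49.1% = 14484.5
  40–48: 5,500 × 36.7% = 2018.5
  49–57: 4,000 × 70.7% = 2828
  58–69: 5,500 × 47% = 2585
  70+: 5,500 × 44.4% = 2442
Estimated total = 24,358 → 24,400.

24,400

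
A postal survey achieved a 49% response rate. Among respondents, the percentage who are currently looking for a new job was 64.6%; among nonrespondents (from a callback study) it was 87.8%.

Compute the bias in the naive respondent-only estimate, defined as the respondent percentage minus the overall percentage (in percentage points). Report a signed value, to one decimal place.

Nonresponse fraction = 1 − 0.49 = 0.51.
Bias = (nonresponse fraction) × (respondent percentage − nonrespondent percentage)
     = 0.51 × (64.6 − 87.8) = 0.51 × -23.2 = -11.832.

-11.8 percentage points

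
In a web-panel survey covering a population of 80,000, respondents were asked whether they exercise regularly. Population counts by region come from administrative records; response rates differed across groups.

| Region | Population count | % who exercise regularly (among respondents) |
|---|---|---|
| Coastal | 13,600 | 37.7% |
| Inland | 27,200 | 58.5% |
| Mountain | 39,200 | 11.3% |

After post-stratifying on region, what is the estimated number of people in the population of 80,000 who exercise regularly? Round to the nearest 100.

25,500

Estimated count per cell = population count × respondent percentage:
  Coastal: 13,600 × 37.7% = 5127.2
  Inland: 27,200 × 58.5% = 15,912
  Mountain: 39,200 × 11.3% = 4429.6
Estimated total = 25468.8 → 25,500.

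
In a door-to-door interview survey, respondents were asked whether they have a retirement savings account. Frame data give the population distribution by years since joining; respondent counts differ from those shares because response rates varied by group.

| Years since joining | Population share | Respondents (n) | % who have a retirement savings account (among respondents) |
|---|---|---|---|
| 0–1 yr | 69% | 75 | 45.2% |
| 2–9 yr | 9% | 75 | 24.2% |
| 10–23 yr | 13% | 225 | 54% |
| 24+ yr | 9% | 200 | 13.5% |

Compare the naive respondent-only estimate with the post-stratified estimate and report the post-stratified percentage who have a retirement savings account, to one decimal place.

41.6%

Without adjustment, the pooled respondent share is:
  (75/575)×45.2 + (75/575)×24.2 + (225/575)×54 + (200/575)×13.5 = 34.8783%
Reweighting by population years since joining shares:
  0.69×45.2 + 0.09×24.2 + 0.13×54 + 0.09×13.5 = 41.601%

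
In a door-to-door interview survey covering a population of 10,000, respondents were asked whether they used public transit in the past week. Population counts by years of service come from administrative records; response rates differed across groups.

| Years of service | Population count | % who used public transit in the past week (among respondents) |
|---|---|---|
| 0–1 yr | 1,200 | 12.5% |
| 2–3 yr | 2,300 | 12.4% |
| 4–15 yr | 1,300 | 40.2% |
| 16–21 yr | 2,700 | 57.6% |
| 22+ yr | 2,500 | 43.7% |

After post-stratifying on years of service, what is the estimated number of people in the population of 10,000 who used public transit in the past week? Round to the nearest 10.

Apply each group's respondent rate to its population count:
  0–1 yr: 1,200 × 12.5% = 150
  2–3 yr: 2,300 × 12.4% = 285.2
  4–15 yr: 1,300 × 40.2% = 522.6
  16–21 yr: 2,700 × 57.6% = 1555.2
  22+ yr: 2,500 × 43.7% = 1092.5
Estimated total = 3605.5 → 3,610.

3,610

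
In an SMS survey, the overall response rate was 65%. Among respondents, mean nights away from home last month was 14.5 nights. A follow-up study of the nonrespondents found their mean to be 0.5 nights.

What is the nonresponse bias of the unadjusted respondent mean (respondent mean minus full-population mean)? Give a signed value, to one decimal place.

Nonresponse fraction = 1 − 0.65 = 0.35.
Bias = (nonresponse fraction) × (respondent mean − nonrespondent mean)
     = 0.35 × (14.5 − 0.5) = 0.35 × 14 = 4.9.

+4.9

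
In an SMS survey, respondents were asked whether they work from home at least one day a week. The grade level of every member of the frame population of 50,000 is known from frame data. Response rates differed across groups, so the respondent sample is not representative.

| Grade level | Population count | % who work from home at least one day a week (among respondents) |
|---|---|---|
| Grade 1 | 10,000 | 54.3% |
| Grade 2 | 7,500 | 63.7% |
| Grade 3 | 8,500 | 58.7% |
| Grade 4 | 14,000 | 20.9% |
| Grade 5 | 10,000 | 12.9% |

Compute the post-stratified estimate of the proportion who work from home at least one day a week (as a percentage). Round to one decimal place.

Reweight to the known grade level distribution:
  Grade 1: (10,000/50,000) × 54.3 = 10.86
  Grade 2: (7,500/50,000) × 63.7 = 9.555
  Grade 3: (8,500/50,000) × 58.7 = 9.979
  Grade 4: (14,000/50,000) × 20.9 = 5.852
  Grade 5: (10,000/50,000) × 12.9 = 2.58
Post-stratified estimate = 38.826 → 38.8%.

38.8%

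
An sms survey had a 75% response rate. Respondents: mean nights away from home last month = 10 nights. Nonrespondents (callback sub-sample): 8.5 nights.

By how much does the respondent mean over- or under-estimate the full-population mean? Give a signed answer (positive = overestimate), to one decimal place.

Nonresponse fraction = 1 − 0.75 = 0.25.
Bias = (nonresponse fraction) × (respondent mean − nonrespondent mean)
     = 0.25 × (10 − 8.5) = 0.25 × 1.5 = 0.375.

+0.4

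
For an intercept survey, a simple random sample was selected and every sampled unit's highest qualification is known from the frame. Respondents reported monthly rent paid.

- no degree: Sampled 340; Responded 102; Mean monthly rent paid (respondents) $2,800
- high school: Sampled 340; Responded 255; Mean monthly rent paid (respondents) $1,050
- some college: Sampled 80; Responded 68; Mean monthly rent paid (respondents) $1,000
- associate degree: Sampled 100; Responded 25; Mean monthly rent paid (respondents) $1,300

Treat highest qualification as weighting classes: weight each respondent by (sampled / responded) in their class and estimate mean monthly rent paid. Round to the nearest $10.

Response rates by class: no degree 102/340 = 30%, high school 255/340 = 75%, some college 68/80 = 85%, associate degree 25/100 = 25%.
Weighting each respondent by the inverse class response rate inflates each class back to its sampled size, so the class weight is n_sampled:
  no degree: 340 × 2800 = 952,000
  high school: 340 × 1050 = 357,000
  some college: 80 × 1000 = 80,000
  associate degree: 100 × 1300 = 130,000
Adjusted estimate = 1,519,000 / 860 = 1766.28 → $1,770.

$1,770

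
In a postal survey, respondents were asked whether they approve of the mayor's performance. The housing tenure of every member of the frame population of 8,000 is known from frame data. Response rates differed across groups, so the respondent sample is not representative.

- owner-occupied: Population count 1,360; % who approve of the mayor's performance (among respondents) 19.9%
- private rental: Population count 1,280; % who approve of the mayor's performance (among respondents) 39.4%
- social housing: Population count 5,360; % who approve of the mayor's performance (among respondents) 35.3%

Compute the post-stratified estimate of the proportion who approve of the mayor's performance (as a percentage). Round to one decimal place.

Post-stratification weights by population share, not respondent share:
  owner-occupied: (1,360/8,000) × 19.9 = 3.383
  private rental: (1,280/8,000) × 39.4 = 6.304
  social housing: (5,360/8,000) × 35.3 = 23.651
Post-stratified estimate = 33.338 → 33.3%.

33.3%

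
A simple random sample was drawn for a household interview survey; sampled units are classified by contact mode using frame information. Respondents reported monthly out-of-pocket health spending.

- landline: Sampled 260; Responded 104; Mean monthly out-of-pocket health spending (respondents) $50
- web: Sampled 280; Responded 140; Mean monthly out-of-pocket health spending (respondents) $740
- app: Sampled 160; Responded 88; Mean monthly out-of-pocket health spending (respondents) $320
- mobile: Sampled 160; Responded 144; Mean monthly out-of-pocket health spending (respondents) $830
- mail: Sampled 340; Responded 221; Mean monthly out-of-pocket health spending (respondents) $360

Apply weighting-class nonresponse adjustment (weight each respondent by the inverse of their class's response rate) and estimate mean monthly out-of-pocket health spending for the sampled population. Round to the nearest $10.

$440

Class response rates: landline 104/260 = 40%, web 140/280 = 50%, app 88/160 = 55%, mobile 144/160 = 90%, mail 221/340 = 65%.
Inverse-response-rate weighting restores each class to its sampled count, so class totals weight by n_sampled:
  landline: 260 × 50 = 13,000
  web: 280 × 740 = 207,200
  app: 160 × 320 = 51,200
  mobile: 160 × 830 = 132,800
  mail: 340 × 360 = 122,400
Adjusted estimate = 526,600 / 1,200 = 438.833 → $440.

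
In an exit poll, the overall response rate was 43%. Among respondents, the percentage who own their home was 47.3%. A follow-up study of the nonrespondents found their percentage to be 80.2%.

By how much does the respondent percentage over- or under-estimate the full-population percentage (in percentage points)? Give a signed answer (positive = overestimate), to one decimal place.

Nonresponse fraction = 1 − 0.43 = 0.57.
Bias = (nonresponse fraction) × (respondent percentage − nonrespondent percentage)
     = 0.57 × (47.3 − 80.2) = 0.57 × -32.9 = -18.753.

-18.8 percentage points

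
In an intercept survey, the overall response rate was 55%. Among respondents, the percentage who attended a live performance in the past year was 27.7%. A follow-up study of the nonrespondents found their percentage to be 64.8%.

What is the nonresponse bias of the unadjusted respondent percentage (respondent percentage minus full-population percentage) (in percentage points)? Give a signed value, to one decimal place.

Nonresponse fraction = 1 − 0.55 = 0.45.
Bias = (nonresponse fraction) × (respondent percentage − nonrespondent percentage)
     = 0.45 × (27.7 − 64.8) = 0.45 × -37.1 = -16.695.

-16.7 percentage points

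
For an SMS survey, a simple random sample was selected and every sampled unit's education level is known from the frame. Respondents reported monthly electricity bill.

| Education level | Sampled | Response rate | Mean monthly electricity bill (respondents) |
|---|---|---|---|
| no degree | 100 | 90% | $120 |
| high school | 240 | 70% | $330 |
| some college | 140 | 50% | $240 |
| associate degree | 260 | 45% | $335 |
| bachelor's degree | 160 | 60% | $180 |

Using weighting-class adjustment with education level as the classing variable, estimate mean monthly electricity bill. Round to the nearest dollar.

$267

Weighting each respondent by the inverse class response rate inflates each class back to its sampled size, so the class weight is n_sampled:
  no degree: 100 × 120 = 12,000
  high school: 240 × 330 = 79,200
  some college: 140 × 240 = 33,600
  associate degree: 260 × 335 = 87,100
  bachelor's degree: 160 × 180 = 28,800
Adjusted estimate = 240,700 / 900 = 267.444 → $267.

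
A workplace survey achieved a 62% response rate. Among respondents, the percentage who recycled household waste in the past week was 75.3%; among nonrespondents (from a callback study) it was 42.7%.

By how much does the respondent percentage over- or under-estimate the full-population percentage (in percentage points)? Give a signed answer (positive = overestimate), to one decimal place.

+12.4 percentage points

Nonresponse fraction = 1 − 0.62 = 0.38.
Bias = (nonresponse fraction) × (respondent percentage − nonrespondent percentage)
     = 0.38 × (75.3 − 42.7) = 0.38 × 32.6 = 12.388.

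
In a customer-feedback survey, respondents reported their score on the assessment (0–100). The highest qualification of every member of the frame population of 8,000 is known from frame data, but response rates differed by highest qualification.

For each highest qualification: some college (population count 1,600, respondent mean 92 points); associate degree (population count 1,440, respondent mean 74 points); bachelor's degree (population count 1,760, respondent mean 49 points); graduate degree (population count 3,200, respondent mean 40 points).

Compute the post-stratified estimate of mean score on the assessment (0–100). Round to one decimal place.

Weight each group's respondent value by its population share:
  some college: (1,600/8,000) × 92 = 18.4
  associate degree: (1,440/8,000) × 74 = 13.32
  bachelor's degree: (1,760/8,000) × 49 = 10.78
  graduate degree: (3,200/8,000) × 40 = 16
Post-stratified estimate = 58.5 → 58.5.

58.5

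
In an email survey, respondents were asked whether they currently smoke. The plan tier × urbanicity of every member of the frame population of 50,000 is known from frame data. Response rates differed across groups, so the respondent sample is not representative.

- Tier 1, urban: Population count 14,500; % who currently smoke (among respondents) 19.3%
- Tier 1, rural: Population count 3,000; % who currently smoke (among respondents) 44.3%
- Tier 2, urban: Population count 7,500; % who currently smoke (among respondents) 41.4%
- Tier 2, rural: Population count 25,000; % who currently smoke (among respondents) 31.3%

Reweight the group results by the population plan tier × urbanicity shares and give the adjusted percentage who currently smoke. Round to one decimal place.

30.1%

Weight each group's respondent value by its population share:
  Tier 1, urban: (14,500/50,000) × 19.3 = 5.597
  Tier 1, rural: (3,000/50,000) × 44.3 = 2.658
  Tier 2, urban: (7,500/50,000) × 41.4 = 6.21
  Tier 2, rural: (25,000/50,000) × 31.3 = 15.65
Post-stratified estimate = 30.115 → 30.1%.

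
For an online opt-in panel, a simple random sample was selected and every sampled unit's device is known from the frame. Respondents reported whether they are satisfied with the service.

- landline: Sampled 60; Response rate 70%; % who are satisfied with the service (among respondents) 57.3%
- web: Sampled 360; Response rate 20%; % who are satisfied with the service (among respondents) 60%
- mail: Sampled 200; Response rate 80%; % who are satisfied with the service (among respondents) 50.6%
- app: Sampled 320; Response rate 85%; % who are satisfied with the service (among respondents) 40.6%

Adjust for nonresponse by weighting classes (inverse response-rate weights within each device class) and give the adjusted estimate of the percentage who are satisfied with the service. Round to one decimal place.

Each respondent's weight = sampled/responded in their class; summing within a class gives n_sampled, so:
  landline: 60 × 57.3 = 3438
  web: 360 × 60 = 21,600
  mail: 200 × 50.6 = 10,120
  app: 320 × 40.6 = 12,992
Adjusted estimate = 48,150 / 940 = 51.2234 → 51.2%.

51.2%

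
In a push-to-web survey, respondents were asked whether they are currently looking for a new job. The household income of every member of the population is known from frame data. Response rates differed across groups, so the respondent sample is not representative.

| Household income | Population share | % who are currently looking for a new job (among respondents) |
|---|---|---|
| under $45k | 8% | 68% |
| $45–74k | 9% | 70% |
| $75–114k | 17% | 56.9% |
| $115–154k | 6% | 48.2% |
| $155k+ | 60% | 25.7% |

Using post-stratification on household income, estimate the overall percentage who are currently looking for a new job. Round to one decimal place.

39.7%

Reweight to the known household income distribution:
  under $45k: 0.08 × 68 = 5.44
  $45–74k: 0.09 × 70 = 6.3
  $75–114k: 0.17 × 56.9 = 9.673
  $115–154k: 0.06 × 48.2 = 2.892
  $155k+: 0.6 × 25.7 = 15.42
Post-stratified estimate = 39.725 → 39.7%.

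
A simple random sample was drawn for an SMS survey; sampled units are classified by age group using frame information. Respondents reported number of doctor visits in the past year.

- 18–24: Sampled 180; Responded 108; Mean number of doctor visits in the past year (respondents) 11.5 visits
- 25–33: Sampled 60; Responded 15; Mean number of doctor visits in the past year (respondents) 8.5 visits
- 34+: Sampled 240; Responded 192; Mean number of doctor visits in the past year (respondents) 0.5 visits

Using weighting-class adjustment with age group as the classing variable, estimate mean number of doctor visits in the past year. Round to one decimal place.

5.6

Response rates by class: 18–24 108/180 = 60%, 25–33 15/60 = 25%, 34+ 192/240 = 80%.
Weighting each respondent by the inverse class response rate inflates each class back to its sampled size, so the class weight is n_sampled:
  18–24: 180 × 11.5 = 2070
  25–33: 60 × 8.5 = 510
  34+: 240 × 0.5 = 120
Adjusted estimate = 2700 / 480 = 5.625 → 5.6.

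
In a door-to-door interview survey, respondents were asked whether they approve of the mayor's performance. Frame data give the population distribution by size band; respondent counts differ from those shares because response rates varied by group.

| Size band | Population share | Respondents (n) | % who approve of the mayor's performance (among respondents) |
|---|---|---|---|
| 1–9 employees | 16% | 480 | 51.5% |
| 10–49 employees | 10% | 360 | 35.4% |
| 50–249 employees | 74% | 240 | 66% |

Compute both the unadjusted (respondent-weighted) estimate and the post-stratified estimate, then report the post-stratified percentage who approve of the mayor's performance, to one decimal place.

60.6%

Without adjustment, the pooled respondent share is:
  (480/1080)×51.5 + (360/1080)×35.4 + (240/1080)×66 = 49.3556%
Reweighting by population size band shares:
  0.16×51.5 + 0.1×35.4 + 0.74×66 = 60.62%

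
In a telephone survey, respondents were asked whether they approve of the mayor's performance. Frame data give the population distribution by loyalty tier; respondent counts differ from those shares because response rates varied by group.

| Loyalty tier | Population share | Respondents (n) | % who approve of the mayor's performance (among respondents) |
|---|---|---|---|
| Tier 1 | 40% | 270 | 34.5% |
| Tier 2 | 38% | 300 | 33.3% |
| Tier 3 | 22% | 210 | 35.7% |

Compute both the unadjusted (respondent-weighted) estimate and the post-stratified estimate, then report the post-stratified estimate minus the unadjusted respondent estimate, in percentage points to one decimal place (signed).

-0.1 percentage points

Unadjusted (pooled respondent) estimate weights by respondent counts:
  (270/780)×34.5 + (300/780)×33.3 + (210/780)×35.7 = 34.3615%
Post-stratified estimate weights by population shares:
  0.4×34.5 + 0.38×33.3 + 0.22×35.7 = 34.308%
Difference = 34.308 − 34.3615 = -0.0535 pp.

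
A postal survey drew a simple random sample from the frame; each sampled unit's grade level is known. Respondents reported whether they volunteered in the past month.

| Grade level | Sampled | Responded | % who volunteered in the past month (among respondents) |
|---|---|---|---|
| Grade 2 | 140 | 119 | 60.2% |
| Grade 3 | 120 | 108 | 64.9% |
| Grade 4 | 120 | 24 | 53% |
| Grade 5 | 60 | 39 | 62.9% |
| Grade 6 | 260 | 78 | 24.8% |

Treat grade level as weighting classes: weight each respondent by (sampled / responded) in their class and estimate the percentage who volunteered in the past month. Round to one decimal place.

46.9%

Class response rates: Grade 2 119/140 = 85%, Grade 3 108/120 = 90%, Grade 4 24/120 = 20%, Grade 5 39/60 = 65%, Grade 6 78/260 = 30%.
Each respondent's weight = sampled/responded in their class; summing within a class gives n_sampled, so:
  Grade 2: 140 × 60.2 = 8428
  Grade 3: 120 × 64.9 = 7788
  Grade 4: 120 × 53 = 6360
  Grade 5: 60 × 62.9 = 3774
  Grade 6: 260 × 24.8 = 6448
Adjusted estimate = 32,798 / 700 = 46.8543 → 46.9%.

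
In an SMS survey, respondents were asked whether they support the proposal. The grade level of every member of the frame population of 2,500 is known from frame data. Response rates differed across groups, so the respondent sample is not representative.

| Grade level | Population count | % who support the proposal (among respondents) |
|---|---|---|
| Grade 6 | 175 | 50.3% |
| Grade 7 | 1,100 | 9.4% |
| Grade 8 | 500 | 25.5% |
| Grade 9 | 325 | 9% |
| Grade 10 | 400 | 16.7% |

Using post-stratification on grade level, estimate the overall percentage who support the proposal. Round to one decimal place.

16.6%

Reweight to the known grade level distribution:
  Grade 6: (175/2,500) × 50.3 = 3.521
  Grade 7: (1,100/2,500) × 9.4 = 4.136
  Grade 8: (500/2,500) × 25.5 = 5.1
  Grade 9: (325/2,500) × 9 = 1.17
  Grade 10: (400/2,500) × 16.7 = 2.672
Post-stratified estimate = 16.599 → 16.6%.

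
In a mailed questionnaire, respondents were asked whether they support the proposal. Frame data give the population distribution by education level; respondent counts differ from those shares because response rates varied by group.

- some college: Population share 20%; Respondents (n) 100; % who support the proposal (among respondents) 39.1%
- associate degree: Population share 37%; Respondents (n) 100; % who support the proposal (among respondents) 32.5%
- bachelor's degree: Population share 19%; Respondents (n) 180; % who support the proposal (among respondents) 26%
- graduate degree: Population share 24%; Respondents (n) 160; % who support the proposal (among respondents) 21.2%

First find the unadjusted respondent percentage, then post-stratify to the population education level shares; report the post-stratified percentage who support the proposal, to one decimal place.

Unadjusted (pooled respondent) estimate weights by respondent counts:
  (100/540)×39.1 + (100/540)×32.5 + (180/540)×26 + (160/540)×21.2 = 28.2074%
Reweighting by population education level shares:
  0.2×39.1 + 0.37×32.5 + 0.19×26 + 0.24×21.2 = 29.873%

29.9%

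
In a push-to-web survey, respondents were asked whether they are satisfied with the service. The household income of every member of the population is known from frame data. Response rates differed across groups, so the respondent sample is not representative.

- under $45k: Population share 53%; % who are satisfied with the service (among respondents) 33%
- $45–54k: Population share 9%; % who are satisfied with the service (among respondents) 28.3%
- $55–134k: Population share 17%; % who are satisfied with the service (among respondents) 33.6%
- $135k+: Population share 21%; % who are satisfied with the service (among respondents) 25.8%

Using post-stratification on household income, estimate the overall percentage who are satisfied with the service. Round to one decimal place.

31.2%

Reweight to the known household income distribution:
  under $45k: 0.53 × 33 = 17.49
  $45–54k: 0.09 × 28.3 = 2.547
  $55–134k: 0.17 × 33.6 = 5.712
  $135k+: 0.21 × 25.8 = 5.418
Post-stratified estimate = 31.167 → 31.2%.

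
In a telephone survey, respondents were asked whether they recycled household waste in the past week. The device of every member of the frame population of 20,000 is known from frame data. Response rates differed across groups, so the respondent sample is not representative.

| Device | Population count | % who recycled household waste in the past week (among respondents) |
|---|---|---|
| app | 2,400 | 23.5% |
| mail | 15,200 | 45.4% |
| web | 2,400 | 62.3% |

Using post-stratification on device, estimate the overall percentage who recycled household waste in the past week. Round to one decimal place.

44.8%

Each cell contributes population-share × respondent value:
  app: (2,400/20,000) × 23.5 = 2.82
  mail: (15,200/20,000) × 45.4 = 34.504
  web: (2,400/20,000) × 62.3 = 7.476
Post-stratified estimate = 44.8 → 44.8%.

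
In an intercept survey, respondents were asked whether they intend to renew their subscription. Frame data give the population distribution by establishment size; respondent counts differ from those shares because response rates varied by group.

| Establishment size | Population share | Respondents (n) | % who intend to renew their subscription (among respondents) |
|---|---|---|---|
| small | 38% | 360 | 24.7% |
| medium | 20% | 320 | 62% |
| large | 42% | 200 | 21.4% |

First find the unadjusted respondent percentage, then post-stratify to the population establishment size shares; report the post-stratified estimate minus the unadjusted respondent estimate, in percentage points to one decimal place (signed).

-6.7 percentage points

Unadjusted (pooled respondent) estimate weights by respondent counts:
  (360/880)×24.7 + (320/880)×62 + (200/880)×21.4 = 37.5136%
Post-stratifying to population shares instead:
  0.38×24.7 + 0.2×62 + 0.42×21.4 = 30.774%
Difference = 30.774 − 37.5136 = -6.7396 pp.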